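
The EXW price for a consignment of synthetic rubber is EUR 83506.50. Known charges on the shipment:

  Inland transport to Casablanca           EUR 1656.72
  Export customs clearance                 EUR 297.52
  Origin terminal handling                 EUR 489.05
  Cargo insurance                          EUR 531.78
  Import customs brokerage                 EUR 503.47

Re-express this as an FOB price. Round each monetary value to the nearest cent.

Not relevant to the conversion: insurance, brokerage — on the buyer under both terms; not part of either seller's price.
From EXW to FOB, the seller additionally bears: inland to port, export clearance, origin terminal.
FOB price = 83506.50 + 1656.72 + 297.52 + 489.05 = 85949.79

FOB price: EUR 85949.79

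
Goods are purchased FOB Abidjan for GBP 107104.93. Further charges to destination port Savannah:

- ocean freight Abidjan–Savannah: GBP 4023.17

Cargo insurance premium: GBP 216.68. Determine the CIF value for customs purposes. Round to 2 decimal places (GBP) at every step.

CIF = FOB price + freight + insurance
CIF = 107104.93 + 4023.17 + 216.68 = 111344.78

CIF value: GBP 111344.78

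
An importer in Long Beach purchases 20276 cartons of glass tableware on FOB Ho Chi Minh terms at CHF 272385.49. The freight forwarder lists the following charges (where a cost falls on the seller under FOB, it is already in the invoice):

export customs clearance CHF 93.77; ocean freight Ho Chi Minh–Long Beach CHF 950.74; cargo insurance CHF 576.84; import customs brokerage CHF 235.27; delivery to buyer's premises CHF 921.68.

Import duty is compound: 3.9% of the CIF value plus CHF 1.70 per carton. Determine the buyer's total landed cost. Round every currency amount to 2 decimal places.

Total landed cost: CHF 320221.83

FOB: the seller bears costs until goods are on board at the origin port; the buyer bears freight, insurance and all costs thereafter.
Already in the invoice (seller's account under FOB): export clearance — exclude.
CIF value = FOB price + freight + insurance = 272385.49 + 950.74 + 576.84 = 273913.07
Ad valorem component: 273913.07 × 3.9% = 10682.61
Specific component: 20276 × 1.70 = 34469.20
Import duty = 10682.61 + 34469.20 = 45151.81
Buyer bears: freight 950.74 + insurance 576.84 + brokerage 235.27 + delivery 921.68 + duty 45151.81 = 47836.34
Landed cost = invoice 272385.49 + 47836.34 = 320221.83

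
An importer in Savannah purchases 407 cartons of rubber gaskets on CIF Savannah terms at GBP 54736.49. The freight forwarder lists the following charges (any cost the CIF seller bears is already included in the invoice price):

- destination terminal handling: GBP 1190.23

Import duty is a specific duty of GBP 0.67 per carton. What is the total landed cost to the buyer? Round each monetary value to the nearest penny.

Total landed cost: GBP 56199.41

CIF: the seller pays costs through ocean freight and marine insurance to the destination port.
The CIF price already equals the CIF value: 54736.49
Import duty = 407 × 0.67 = 272.69
Buyer bears: destination terminal 1190.23 + duty 272.69 = 1462.92
Landed cost = invoice 54736.49 + 1462.92 = 56199.41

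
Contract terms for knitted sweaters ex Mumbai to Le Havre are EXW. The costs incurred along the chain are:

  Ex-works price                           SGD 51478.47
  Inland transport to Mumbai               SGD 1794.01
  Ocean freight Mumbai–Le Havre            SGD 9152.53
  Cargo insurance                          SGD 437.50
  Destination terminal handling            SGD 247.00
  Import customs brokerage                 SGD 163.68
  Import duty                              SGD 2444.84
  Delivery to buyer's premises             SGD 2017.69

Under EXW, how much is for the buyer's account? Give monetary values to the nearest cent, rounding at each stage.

EXW: the seller makes goods available at their premises; the buyer bears all onward costs.
Seller's account: goods 51478.47 = 51478.47
Buyer's account: inland to port 1794.01 + freight 9152.53 + insurance 437.50 + destination terminal 247.00 + brokerage 163.68 + duty 2444.84 + delivery 2017.69 = 16257.25

Buyer's account: SGD 16257.25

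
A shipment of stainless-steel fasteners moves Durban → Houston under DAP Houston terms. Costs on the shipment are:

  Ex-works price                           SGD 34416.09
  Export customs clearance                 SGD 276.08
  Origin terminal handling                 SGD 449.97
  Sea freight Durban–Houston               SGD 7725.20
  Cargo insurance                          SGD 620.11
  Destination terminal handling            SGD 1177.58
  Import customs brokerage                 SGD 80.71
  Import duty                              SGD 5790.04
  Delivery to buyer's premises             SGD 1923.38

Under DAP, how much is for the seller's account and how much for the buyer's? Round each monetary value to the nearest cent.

Seller: SGD 46588.41; buyer: SGD 5870.75

DAP: the seller bears all costs to the named destination except import duty and clearance.
Seller's account: goods 34416.09 + export clearance 276.08 + origin terminal 449.97 + freight 7725.20 + insurance 620.11 + destination terminal 1177.58 + delivery 1923.38 = 46588.41
Buyer's account: brokerage 80.71 + duty 5790.04 = 5870.75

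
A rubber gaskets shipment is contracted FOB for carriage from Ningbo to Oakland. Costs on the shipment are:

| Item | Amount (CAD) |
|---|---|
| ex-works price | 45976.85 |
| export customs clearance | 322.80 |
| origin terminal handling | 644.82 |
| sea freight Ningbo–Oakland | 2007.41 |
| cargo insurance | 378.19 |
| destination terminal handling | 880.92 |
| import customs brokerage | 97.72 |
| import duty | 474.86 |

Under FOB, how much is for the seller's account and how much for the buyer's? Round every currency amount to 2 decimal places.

FOB: the seller bears costs until goods are on board at the origin port; the buyer bears freight, insurance and all costs thereafter.
Seller's account: goods 45976.85 + export clearance 322.80 + origin terminal 644.82 = 46944.47
Buyer's account: freight 2007.41 + insurance 378.19 + destination terminal 880.92 + brokerage 97.72 + duty 474.86 = 3839.10

Seller: CAD 46944.47; buyer: CAD 3839.10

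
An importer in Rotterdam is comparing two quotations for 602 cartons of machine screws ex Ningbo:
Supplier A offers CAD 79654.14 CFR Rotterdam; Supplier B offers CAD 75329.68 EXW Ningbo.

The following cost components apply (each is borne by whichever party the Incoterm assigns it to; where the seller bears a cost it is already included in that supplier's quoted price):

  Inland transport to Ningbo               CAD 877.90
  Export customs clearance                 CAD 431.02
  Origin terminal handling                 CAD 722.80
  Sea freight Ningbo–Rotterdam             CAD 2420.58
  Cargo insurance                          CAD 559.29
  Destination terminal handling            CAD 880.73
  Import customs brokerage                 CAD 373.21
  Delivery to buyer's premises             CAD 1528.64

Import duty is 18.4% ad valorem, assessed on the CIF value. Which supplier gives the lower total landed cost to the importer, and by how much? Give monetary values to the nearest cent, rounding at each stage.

Supplier A is cheaper by CAD 151.36

Supplier A (CFR):
CIF value = CFR price + insurance = 79654.14 + 559.29 = 80213.43
Import duty = 80213.43 × 18.4% = 14759.27
Buyer bears (A): 559.29 + 880.73 + 373.21 + 1528.64 = 3341.87
Landed cost (A) = invoice 79654.14 + 3341.87 + duty 14759.27 = 97755.28
Supplier B (EXW):
CIF value = EXW price + inland to port + export clearance + origin terminal + freight + insurance = 75329.68 + 877.90 + 431.02 + 722.80 + 2420.58 + 559.29 = 80341.27
Import duty = 80341.27 × 18.4% = 14782.79
Buyer bears (B): 877.90 + 431.02 + 722.80 + 2420.58 + 559.29 + 880.73 + 373.21 + 1528.64 = 7794.17
Landed cost (B) = invoice 75329.68 + 7794.17 + duty 14782.79 = 97906.64
Difference = |97755.28 − 97906.64| = 151.36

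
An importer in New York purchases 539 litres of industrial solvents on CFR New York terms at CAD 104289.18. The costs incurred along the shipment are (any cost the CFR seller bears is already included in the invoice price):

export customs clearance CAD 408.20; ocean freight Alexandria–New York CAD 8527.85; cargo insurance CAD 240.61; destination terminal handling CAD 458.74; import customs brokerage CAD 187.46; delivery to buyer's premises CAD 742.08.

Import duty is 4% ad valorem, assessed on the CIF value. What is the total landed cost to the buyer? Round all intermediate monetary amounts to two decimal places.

CFR: the seller pays costs through ocean freight to the destination port, but not insurance.
Already in the invoice (seller's account under CFR): export clearance, freight — exclude.
CIF value = CFR price + insurance = 104289.18 + 240.61 = 104529.79
Import duty = 104529.79 × 4% = 4181.19
Buyer bears: insurance 240.61 + destination terminal 458.74 + brokerage 187.46 + delivery 742.08 + duty 4181.19 = 5810.08
Landed cost = invoice 104289.18 + 5810.08 = 110099.26

Total landed cost: CAD 110099.26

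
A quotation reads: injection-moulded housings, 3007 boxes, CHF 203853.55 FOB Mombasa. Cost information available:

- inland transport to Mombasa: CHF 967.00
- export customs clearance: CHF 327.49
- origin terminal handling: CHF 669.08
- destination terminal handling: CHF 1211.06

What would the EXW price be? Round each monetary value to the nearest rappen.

EXW price: CHF 201889.98

Not relevant to the conversion: destination terminal — on the buyer under both terms; not part of either seller's price.
From FOB to EXW, the seller no longer bears: inland to port, export clearance, origin terminal.
EXW price = 203853.55 − 967.00 − 327.49 − 669.08 = 201889.98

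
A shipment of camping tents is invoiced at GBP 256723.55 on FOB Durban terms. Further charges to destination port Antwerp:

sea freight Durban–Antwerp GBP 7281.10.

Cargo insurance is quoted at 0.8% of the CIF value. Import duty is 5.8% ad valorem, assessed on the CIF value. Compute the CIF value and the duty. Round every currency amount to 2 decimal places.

CIF value: GBP 266133.72; import duty: GBP 15435.76

Let C be the CIF value. C = FOB price + freight + 0.8% × C
C − 0.8% × C = 256723.55 + 7281.10
0.992 × C = 264004.65
C = 264004.65 / 0.992 = 266133.72
Insurance premium = 0.8% × 266133.72 = 2129.07
Import duty = 266133.72 × 5.8% = 15435.76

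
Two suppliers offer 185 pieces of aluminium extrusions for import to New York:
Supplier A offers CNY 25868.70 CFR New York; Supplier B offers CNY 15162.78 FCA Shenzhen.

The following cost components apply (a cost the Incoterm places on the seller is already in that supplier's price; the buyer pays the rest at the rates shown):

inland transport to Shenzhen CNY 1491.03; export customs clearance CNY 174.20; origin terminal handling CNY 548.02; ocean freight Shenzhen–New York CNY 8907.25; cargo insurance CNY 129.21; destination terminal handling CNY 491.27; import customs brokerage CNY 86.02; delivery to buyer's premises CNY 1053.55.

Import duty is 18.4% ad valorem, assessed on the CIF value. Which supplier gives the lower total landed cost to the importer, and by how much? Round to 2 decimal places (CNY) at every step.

Supplier B is cheaper by CNY 1480.77

Supplier A (CFR):
CIF value = CFR price + insurance = 25868.70 + 129.21 = 25997.91
Import duty = 25997.91 × 18.4% = 4783.62
Buyer bears (A): 129.21 + 491.27 + 86.02 + 1053.55 = 1760.05
Landed cost (A) = invoice 25868.70 + 1760.05 + duty 4783.62 = 32412.37
Supplier B (FCA):
CIF value = FCA price + origin terminal + freight + insurance = 15162.78 + 548.02 + 8907.25 + 129.21 = 24747.26
Import duty = 24747.26 × 18.4% = 4553.50
Buyer bears (B): 548.02 + 8907.25 + 129.21 + 491.27 + 86.02 + 1053.55 = 11215.32
Landed cost (B) = invoice 15162.78 + 11215.32 + duty 4553.50 = 30931.60
Difference = |32412.37 − 30931.60| = 1480.77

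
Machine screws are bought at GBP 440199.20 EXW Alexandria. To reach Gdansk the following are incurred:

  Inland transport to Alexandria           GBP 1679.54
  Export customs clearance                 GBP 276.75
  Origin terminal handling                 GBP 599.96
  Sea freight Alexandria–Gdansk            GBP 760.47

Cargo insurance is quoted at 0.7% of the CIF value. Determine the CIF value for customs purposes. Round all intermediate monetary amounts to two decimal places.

CIF value: GBP 446642.42

Let C be the CIF value. C = EXW price + pre-shipment costs + freight + 0.7% × C
C − 0.7% × C = 440199.20 + 1679.54 + 276.75 + 599.96 + 760.47
0.993 × C = 443515.92
C = 443515.92 / 0.993 = 446642.42
Insurance premium = 0.7% × 446642.42 = 3126.50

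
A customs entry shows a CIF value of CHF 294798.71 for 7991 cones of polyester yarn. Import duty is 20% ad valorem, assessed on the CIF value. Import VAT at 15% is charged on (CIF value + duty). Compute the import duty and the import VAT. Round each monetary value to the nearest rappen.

Import duty: CHF 58959.74; import VAT: CHF 53063.77

Import duty = 294798.71 × 20% = 58959.74
VAT base = CIF + duty = 294798.71 + 58959.74 = 353758.45
Import VAT = 353758.45 × 15% = 53063.77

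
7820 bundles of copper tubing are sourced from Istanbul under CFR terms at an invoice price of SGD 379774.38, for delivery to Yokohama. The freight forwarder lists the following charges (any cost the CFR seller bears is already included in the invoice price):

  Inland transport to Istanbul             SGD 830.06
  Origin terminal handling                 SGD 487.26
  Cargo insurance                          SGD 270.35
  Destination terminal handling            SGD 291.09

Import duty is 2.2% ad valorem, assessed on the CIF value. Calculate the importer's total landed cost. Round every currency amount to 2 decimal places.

CFR: the seller pays costs through ocean freight to the destination port, but not insurance.
Already in the invoice (seller's account under CFR): inland to port, origin terminal — exclude.
CIF value = CFR price + insurance = 379774.38 + 270.35 = 380044.73
Import duty = 380044.73 × 2.2% = 8360.98
Buyer bears: insurance 270.35 + destination terminal 291.09 + duty 8360.98 = 8922.42
Landed cost = invoice 379774.38 + 8922.42 = 388696.80

Total landed cost: SGD 388696.80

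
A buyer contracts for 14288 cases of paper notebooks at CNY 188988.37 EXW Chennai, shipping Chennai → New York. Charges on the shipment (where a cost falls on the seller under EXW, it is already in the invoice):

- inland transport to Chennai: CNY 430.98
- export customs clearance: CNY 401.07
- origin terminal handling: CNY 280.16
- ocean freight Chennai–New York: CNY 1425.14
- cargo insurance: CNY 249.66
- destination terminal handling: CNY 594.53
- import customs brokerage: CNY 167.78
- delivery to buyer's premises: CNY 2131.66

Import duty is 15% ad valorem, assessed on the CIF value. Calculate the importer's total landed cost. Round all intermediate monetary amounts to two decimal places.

EXW: the seller makes goods available at their premises; the buyer bears all onward costs.
CIF value = EXW price + inland to port + export clearance + origin terminal + freight + insurance = 188988.37 + 430.98 + 401.07 + 280.16 + 1425.14 + 249.66 = 191775.38
Import duty = 191775.38 × 15% = 28766.31
Buyer bears: inland to port 430.98 + export clearance 401.07 + origin terminal 280.16 + freight 1425.14 + insurance 249.66 + destination terminal 594.53 + brokerage 167.78 + delivery 2131.66 + duty 28766.31 = 34447.29
Landed cost = invoice 188988.37 + 34447.29 = 223435.66

Total landed cost: CNY 223435.66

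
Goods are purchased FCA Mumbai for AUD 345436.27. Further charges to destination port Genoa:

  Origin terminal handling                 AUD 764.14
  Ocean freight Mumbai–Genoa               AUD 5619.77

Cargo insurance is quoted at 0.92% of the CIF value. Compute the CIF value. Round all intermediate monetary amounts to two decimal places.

Let C be the CIF value. C = FCA price + pre-shipment costs + freight + 0.92% × C
C − 0.92% × C = 345436.27 + 764.14 + 5619.77
0.9908 × C = 351820.18
C = 351820.18 / 0.9908 = 355086.98
Insurance premium = 0.92% × 355086.98 = 3266.80

CIF value: AUD 355086.98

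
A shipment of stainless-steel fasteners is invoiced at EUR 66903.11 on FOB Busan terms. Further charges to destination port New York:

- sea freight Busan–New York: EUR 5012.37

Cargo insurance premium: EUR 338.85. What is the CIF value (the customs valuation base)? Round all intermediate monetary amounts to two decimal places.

CIF value: EUR 72254.33

CIF = FOB price + freight + insurance
CIF = 66903.11 + 5012.37 + 338.85 = 72254.33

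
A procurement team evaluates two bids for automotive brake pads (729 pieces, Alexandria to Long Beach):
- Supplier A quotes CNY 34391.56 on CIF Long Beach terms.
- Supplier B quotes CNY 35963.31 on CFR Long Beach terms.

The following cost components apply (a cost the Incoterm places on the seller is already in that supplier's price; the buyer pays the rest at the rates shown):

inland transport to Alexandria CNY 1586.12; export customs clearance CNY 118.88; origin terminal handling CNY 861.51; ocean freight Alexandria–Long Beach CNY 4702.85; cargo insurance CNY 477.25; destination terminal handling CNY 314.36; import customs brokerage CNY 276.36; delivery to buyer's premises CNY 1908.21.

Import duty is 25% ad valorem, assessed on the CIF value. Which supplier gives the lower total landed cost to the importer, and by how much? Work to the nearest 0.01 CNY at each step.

Supplier A is cheaper by CNY 2561.25

Supplier A (CIF):
The CIF price already equals the CIF value: 34391.56
Import duty = 34391.56 × 25% = 8597.89
Buyer bears (A): 314.36 + 276.36 + 1908.21 = 2498.93
Landed cost (A) = invoice 34391.56 + 2498.93 + duty 8597.89 = 45488.38
Supplier B (CFR):
CIF value = CFR price + insurance = 35963.31 + 477.25 = 36440.56
Import duty = 36440.56 × 25% = 9110.14
Buyer bears (B): 477.25 + 314.36 + 276.36 + 1908.21 = 2976.18
Landed cost (B) = invoice 35963.31 + 2976.18 + duty 9110.14 = 48049.63
Difference = |45488.38 − 48049.63| = 2561.25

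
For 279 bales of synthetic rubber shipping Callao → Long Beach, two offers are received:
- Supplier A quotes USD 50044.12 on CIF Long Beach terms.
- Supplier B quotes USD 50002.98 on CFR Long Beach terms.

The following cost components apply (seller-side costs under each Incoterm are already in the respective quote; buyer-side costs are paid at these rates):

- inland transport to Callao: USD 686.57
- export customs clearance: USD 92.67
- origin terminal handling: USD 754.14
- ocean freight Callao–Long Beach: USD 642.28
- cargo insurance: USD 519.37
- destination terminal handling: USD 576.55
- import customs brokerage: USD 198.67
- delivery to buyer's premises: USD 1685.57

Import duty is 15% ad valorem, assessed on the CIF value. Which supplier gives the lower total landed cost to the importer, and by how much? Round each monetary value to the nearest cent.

Supplier A is cheaper by USD 549.96

Supplier A (CIF):
The CIF price already equals the CIF value: 50044.12
Import duty = 50044.12 × 15% = 7506.62
Buyer bears (A): 576.55 + 198.67 + 1685.57 = 2460.79
Landed cost (A) = invoice 50044.12 + 2460.79 + duty 7506.62 = 60011.53
Supplier B (CFR):
CIF value = CFR price + insurance = 50002.98 + 519.37 = 50522.35
Import duty = 50522.35 × 15% = 7578.35
Buyer bears (B): 519.37 + 576.55 + 198.67 + 1685.57 = 2980.16
Landed cost (B) = invoice 50002.98 + 2980.16 + duty 7578.35 = 60561.49
Difference = |60011.53 − 60561.49| = 549.96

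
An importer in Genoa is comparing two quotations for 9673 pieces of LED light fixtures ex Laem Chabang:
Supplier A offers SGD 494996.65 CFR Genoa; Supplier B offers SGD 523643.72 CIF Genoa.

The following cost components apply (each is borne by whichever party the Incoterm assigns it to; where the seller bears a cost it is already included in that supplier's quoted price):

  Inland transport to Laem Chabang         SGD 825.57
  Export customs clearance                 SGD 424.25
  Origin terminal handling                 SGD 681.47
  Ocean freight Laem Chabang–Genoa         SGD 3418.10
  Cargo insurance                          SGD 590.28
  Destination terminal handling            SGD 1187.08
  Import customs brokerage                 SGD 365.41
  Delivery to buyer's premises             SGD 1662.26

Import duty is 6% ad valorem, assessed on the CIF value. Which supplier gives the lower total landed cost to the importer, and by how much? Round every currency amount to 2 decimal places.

Supplier A is cheaper by SGD 29740.19

Supplier A (CFR):
CIF value = CFR price + insurance = 494996.65 + 590.28 = 495586.93
Import duty = 495586.93 × 6% = 29735.22
Buyer bears (A): 590.28 + 1187.08 + 365.41 + 1662.26 = 3805.03
Landed cost (A) = invoice 494996.65 + 3805.03 + duty 29735.22 = 528536.90
Supplier B (CIF):
The CIF price already equals the CIF value: 523643.72
Import duty = 523643.72 × 6% = 31418.62
Buyer bears (B): 1187.08 + 365.41 + 1662.26 = 3214.75
Landed cost (B) = invoice 523643.72 + 3214.75 + duty 31418.62 = 558277.09
Difference = |528536.90 − 558277.09| = 29740.19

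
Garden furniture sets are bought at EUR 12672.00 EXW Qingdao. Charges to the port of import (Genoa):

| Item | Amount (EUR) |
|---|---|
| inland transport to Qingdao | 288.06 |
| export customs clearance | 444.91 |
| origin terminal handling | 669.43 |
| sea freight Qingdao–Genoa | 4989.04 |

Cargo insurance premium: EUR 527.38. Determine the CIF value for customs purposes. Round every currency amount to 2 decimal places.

CIF = EXW price + pre-shipment costs + freight + insurance
CIF = 12672.00 + 288.06 + 444.91 + 669.43 + 4989.04 + 527.38 = 19590.82

CIF value: EUR 19590.82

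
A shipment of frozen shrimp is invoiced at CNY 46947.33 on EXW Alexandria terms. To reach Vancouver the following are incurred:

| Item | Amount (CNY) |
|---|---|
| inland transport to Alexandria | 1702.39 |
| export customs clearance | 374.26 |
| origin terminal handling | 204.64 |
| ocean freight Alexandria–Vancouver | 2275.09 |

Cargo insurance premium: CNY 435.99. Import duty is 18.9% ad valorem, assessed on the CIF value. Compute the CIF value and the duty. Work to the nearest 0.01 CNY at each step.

CIF = EXW price + pre-shipment costs + freight + insurance
CIF = 46947.33 + 1702.39 + 374.26 + 204.64 + 2275.09 + 435.99 = 51939.70
Import duty = 51939.70 × 18.9% = 9816.60

CIF value: CNY 51939.70; import duty: CNY 9816.60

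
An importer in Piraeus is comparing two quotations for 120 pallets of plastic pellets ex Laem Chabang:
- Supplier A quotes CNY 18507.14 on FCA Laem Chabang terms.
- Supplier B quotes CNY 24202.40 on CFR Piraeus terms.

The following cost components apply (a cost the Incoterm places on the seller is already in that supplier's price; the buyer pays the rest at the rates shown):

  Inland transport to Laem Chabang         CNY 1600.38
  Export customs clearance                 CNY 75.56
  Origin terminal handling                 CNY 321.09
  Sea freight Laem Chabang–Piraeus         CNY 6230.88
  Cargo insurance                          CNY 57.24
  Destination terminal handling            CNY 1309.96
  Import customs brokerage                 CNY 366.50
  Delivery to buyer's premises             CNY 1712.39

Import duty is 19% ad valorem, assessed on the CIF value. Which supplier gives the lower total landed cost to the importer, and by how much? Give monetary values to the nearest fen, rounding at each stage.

Supplier B is cheaper by CNY 1019.49

Supplier A (FCA):
CIF value = FCA price + origin terminal + freight + insurance = 18507.14 + 321.09 + 6230.88 + 57.24 = 25116.35
Import duty = 25116.35 × 19% = 4772.11
Buyer bears (A): 321.09 + 6230.88 + 57.24 + 1309.96 + 366.50 + 1712.39 = 9998.06
Landed cost (A) = invoice 18507.14 + 9998.06 + duty 4772.11 = 33277.31
Supplier B (CFR):
CIF value = CFR price + insurance = 24202.40 + 57.24 = 24259.64
Import duty = 24259.64 × 19% = 4609.33
Buyer bears (B): 57.24 + 1309.96 + 366.50 + 1712.39 = 3446.09
Landed cost (B) = invoice 24202.40 + 3446.09 + duty 4609.33 = 32257.82
Difference = |33277.31 − 32257.82| = 1019.49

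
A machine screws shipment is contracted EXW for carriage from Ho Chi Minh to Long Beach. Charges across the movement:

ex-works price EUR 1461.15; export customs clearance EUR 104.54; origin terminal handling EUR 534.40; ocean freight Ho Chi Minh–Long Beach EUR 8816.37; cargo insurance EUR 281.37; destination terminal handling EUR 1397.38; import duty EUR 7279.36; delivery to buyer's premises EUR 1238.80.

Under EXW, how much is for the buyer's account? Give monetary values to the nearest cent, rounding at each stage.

Buyer's account: EUR 19652.22

EXW: the seller makes goods available at their premises; the buyer bears all onward costs.
Seller's account: goods 1461.15 = 1461.15
Buyer's account: export clearance 104.54 + origin terminal 534.40 + freight 8816.37 + insurance 281.37 + destination terminal 1397.38 + duty 7279.36 + delivery 1238.80 = 19652.22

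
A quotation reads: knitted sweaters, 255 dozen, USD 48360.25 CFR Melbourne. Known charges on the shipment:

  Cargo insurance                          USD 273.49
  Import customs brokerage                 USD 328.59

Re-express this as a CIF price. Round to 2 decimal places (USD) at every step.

CIF price: USD 48633.74

Not relevant to the conversion: brokerage — on the buyer under both terms; not part of either seller's price.
From CFR to CIF, the seller additionally bears: insurance.
CIF price = 48360.25 + 273.49 = 48633.74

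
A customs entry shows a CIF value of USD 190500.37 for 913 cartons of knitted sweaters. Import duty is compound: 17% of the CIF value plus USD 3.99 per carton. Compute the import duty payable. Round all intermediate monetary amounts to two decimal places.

Import duty: USD 36027.93

Ad valorem component: 190500.37 × 17% = 32385.06
Specific component: 913 × 3.99 = 3642.87
Import duty = 32385.06 + 3642.87 = 36027.93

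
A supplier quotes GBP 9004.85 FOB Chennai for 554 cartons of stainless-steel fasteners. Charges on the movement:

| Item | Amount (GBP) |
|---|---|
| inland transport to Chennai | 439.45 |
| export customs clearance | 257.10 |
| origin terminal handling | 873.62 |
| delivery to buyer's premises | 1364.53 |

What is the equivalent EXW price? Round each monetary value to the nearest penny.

EXW price: GBP 7434.68

Not relevant to the conversion: delivery — on the buyer under both terms; not part of either seller's price.
From FOB to EXW, the seller no longer bears: inland to port, export clearance, origin terminal.
EXW price = 9004.85 − 439.45 − 257.10 − 873.62 = 7434.68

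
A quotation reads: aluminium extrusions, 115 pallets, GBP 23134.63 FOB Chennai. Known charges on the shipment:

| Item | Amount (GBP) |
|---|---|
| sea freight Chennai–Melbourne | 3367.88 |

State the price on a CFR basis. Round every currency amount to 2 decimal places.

From FOB to CFR, the seller additionally bears: freight.
CFR price = 23134.63 + 3367.88 = 26502.51

CFR price: GBP 26502.51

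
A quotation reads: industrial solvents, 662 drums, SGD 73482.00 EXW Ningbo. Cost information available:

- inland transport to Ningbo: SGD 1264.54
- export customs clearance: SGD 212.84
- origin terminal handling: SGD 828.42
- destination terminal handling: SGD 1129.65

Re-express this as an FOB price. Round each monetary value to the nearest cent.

Not relevant to the conversion: destination terminal — on the buyer under both terms; not part of either seller's price.
From EXW to FOB, the seller additionally bears: inland to port, export clearance, origin terminal.
FOB price = 73482.00 + 1264.54 + 212.84 + 828.42 = 75787.80

FOB price: SGD 75787.80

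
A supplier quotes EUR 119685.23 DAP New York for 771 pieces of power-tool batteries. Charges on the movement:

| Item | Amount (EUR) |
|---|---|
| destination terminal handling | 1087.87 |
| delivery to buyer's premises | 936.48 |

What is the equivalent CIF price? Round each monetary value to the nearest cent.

CIF price: EUR 117660.88

From DAP to CIF, the seller no longer bears: destination terminal, delivery.
CIF price = 119685.23 − 1087.87 − 936.48 = 117660.88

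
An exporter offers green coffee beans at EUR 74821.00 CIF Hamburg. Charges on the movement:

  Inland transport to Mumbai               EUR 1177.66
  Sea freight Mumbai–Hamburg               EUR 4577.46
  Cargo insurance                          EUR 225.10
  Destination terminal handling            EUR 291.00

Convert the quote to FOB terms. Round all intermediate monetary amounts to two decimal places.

FOB price: EUR 70018.44

Not relevant to the conversion: inland to port — on the seller under both CIF and FOB; already in the CIF price and stays in the FOB price. destination terminal — on the buyer under both terms; not part of either seller's price.
From CIF to FOB, the seller no longer bears: freight, insurance.
FOB price = 74821.00 − 4577.46 − 225.10 = 70018.44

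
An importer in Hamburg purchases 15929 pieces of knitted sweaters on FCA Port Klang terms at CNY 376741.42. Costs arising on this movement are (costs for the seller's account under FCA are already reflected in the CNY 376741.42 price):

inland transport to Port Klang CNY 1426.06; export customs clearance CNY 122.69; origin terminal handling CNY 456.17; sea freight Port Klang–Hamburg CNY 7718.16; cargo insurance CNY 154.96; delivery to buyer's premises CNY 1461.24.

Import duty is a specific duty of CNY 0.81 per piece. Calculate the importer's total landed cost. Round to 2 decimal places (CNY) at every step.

Total landed cost: CNY 399434.44

FCA: the seller delivers export-cleared goods to the carrier; the buyer bears costs from that point.
Already in the invoice (seller's account under FCA): inland to port, export clearance — exclude.
CIF value = FCA price + origin terminal + freight + insurance = 376741.42 + 456.17 + 7718.16 + 154.96 = 385070.71
Import duty = 15929 × 0.81 = 12902.49
Buyer bears: origin terminal 456.17 + freight 7718.16 + insurance 154.96 + delivery 1461.24 + duty 12902.49 = 22693.02
Landed cost = invoice 376741.42 + 22693.02 = 399434.44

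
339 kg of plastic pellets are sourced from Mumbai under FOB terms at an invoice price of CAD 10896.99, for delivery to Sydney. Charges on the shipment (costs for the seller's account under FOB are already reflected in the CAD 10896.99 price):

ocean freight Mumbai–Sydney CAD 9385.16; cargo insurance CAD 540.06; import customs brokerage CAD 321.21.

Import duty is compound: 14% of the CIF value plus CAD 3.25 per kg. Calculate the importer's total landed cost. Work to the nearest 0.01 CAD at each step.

FOB: the seller bears costs until goods are on board at the origin port; the buyer bears freight, insurance and all costs thereafter.
CIF value = FOB price + freight + insurance = 10896.99 + 9385.16 + 540.06 = 20822.21
Ad valorem component: 20822.21 × 14% = 2915.11
Specific component: 339 × 3.25 = 1101.75
Import duty = 2915.11 + 1101.75 = 4016.86
Buyer bears: freight 9385.16 + insurance 540.06 + brokerage 321.21 + duty 4016.86 = 14263.29
Landed cost = invoice 10896.99 + 14263.29 = 25160.28

Total landed cost: CAD 25160.28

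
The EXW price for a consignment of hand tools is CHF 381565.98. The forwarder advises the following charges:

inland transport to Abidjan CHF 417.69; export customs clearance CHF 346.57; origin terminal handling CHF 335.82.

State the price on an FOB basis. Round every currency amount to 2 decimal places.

FOB price: CHF 382666.06

From EXW to FOB, the seller additionally bears: inland to port, export clearance, origin terminal.
FOB price = 381565.98 + 417.69 + 346.57 + 335.82 = 382666.06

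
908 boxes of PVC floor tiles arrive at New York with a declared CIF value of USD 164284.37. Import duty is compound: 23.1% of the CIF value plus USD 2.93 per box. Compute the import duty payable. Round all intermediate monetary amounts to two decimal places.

Ad valorem component: 164284.37 × 23.1% = 37949.69
Specific component: 908 × 2.93 = 2660.44
Import duty = 37949.69 + 2660.44 = 40610.13

Import duty: USD 40610.13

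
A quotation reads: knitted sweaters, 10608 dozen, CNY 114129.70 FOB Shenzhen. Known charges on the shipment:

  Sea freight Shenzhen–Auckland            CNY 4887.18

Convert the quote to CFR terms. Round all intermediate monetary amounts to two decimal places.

From FOB to CFR, the seller additionally bears: freight.
CFR price = 114129.70 + 4887.18 = 119016.88

CFR price: CNY 119016.88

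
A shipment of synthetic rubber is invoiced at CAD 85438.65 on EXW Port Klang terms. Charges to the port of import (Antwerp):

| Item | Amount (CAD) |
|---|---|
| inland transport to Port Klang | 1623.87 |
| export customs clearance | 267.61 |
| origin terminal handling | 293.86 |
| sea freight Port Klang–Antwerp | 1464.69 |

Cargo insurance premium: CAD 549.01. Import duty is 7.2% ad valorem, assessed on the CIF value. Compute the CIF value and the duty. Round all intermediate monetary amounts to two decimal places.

CIF = EXW price + pre-shipment costs + freight + insurance
CIF = 85438.65 + 1623.87 + 267.61 + 293.86 + 1464.69 + 549.01 = 89637.69
Import duty = 89637.69 × 7.2% = 6453.91

CIF value: CAD 89637.69; import duty: CAD 6453.91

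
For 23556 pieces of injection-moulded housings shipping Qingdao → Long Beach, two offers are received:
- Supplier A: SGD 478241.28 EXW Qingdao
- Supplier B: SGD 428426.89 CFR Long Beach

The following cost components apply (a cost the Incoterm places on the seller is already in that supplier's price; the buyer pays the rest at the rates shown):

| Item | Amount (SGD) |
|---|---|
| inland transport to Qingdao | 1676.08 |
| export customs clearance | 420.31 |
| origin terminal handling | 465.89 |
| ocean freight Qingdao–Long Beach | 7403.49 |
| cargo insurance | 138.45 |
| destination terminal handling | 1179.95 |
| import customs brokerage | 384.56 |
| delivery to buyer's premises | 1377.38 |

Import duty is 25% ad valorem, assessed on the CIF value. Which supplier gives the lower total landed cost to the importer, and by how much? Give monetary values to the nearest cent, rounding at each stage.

Supplier A (EXW):
CIF value = EXW price + inland to port + export clearance + origin terminal + freight + insurance = 478241.28 + 1676.08 + 420.31 + 465.89 + 7403.49 + 138.45 = 488345.50
Import duty = 488345.50 × 25% = 122086.38
Buyer bears (A): 1676.08 + 420.31 + 465.89 + 7403.49 + 138.45 + 1179.95 + 384.56 + 1377.38 = 13046.11
Landed cost (A) = invoice 478241.28 + 13046.11 + duty 122086.38 = 613373.77
Supplier B (CFR):
CIF value = CFR price + insurance = 428426.89 + 138.45 = 428565.34
Import duty = 428565.34 × 25% = 107141.34
Buyer bears (B): 138.45 + 1179.95 + 384.56 + 1377.38 = 3080.34
Landed cost (B) = invoice 428426.89 + 3080.34 + duty 107141.34 = 538648.57
Difference = |613373.77 − 538648.57| = 74725.20

Supplier B is cheaper by SGD 74725.20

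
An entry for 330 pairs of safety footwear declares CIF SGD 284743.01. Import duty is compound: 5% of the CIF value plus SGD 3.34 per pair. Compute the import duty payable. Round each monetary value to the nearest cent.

Import duty: SGD 15339.35

Ad valorem component: 284743.01 × 5% = 14237.15
Specific component: 330 × 3.34 = 1102.20
Import duty = 14237.15 + 1102.20 = 15339.35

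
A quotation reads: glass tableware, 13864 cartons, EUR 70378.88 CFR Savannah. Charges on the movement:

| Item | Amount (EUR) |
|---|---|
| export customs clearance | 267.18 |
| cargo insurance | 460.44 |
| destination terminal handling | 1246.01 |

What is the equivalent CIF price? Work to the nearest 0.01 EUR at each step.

Not relevant to the conversion: export clearance — on the seller under both CFR and CIF; already in the CFR price and stays in the CIF price. destination terminal — on the buyer under both terms; not part of either seller's price.
From CFR to CIF, the seller additionally bears: insurance.
CIF price = 70378.88 + 460.44 = 70839.32

CIF price: EUR 70839.32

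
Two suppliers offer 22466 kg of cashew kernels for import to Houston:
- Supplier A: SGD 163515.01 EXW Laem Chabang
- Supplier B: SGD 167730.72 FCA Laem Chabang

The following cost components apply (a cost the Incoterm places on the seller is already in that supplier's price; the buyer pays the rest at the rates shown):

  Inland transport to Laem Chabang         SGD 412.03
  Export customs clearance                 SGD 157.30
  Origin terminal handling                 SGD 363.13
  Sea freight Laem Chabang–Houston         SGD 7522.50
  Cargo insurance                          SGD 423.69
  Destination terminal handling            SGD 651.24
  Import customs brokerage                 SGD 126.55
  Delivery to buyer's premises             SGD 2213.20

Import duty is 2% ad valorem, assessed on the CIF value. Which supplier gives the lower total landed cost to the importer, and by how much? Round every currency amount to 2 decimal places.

Supplier A is cheaper by SGD 3719.31

Supplier A (EXW):
CIF value = EXW price + inland to port + export clearance + origin terminal + freight + insurance = 163515.01 + 412.03 + 157.30 + 363.13 + 7522.50 + 423.69 = 172393.66
Import duty = 172393.66 × 2% = 3447.87
Buyer bears (A): 412.03 + 157.30 + 363.13 + 7522.50 + 423.69 + 651.24 + 126.55 + 2213.20 = 11869.64
Landed cost (A) = invoice 163515.01 + 11869.64 + duty 3447.87 = 178832.52
Supplier B (FCA):
CIF value = FCA price + origin terminal + freight + insurance = 167730.72 + 363.13 + 7522.50 + 423.69 = 176040.04
Import duty = 176040.04 × 2% = 3520.80
Buyer bears (B): 363.13 + 7522.50 + 423.69 + 651.24 + 126.55 + 2213.20 = 11300.31
Landed cost (B) = invoice 167730.72 + 11300.31 + duty 3520.80 = 182551.83
Difference = |178832.52 − 182551.83| = 3719.31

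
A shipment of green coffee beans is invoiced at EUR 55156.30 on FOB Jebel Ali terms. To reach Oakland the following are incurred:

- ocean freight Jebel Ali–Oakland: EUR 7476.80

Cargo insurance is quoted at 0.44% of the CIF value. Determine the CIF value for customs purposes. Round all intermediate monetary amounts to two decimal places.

CIF value: EUR 62909.90

Let C be the CIF value. C = FOB price + freight + 0.44% × C
C − 0.44% × C = 55156.30 + 7476.80
0.9956 × C = 62633.10
C = 62633.10 / 0.9956 = 62909.90
Insurance premium = 0.44% × 62909.90 = 276.80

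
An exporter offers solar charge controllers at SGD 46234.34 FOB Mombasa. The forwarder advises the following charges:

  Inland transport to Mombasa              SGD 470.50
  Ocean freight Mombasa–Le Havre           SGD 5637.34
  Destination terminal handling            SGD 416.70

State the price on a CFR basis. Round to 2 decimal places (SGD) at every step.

Not relevant to the conversion: inland to port — on the seller under both FOB and CFR; already in the FOB price and stays in the CFR price. destination terminal — on the buyer under both terms; not part of either seller's price.
From FOB to CFR, the seller additionally bears: freight.
CFR price = 46234.34 + 5637.34 = 51871.68

CFR price: SGD 51871.68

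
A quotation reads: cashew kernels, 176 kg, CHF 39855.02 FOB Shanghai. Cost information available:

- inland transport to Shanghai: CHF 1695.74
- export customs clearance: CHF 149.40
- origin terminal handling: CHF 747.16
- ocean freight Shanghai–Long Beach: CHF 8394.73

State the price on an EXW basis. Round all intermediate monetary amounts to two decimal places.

Not relevant to the conversion: freight — on the buyer under both terms; not part of either seller's price.
From FOB to EXW, the seller no longer bears: inland to port, export clearance, origin terminal.
EXW price = 39855.02 − 1695.74 − 149.40 − 747.16 = 37262.72

EXW price: CHF 37262.72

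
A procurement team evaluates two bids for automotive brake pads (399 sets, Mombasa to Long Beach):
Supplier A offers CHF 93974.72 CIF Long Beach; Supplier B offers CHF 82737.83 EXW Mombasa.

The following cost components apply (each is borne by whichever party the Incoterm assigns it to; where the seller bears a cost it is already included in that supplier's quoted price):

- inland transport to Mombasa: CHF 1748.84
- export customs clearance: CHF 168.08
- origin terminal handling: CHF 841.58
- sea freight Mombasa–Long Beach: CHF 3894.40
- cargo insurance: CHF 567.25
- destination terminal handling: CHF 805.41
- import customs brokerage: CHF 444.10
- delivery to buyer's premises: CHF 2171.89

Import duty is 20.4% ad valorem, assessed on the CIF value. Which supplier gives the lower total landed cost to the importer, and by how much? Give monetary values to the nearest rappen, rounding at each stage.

Supplier B is cheaper by CHF 4836.15

Supplier A (CIF):
The CIF price already equals the CIF value: 93974.72
Import duty = 93974.72 × 20.4% = 19170.84
Buyer bears (A): 805.41 + 444.10 + 2171.89 = 3421.40
Landed cost (A) = invoice 93974.72 + 3421.40 + duty 19170.84 = 116566.96
Supplier B (EXW):
CIF value = EXW price + inland to port + export clearance + origin terminal + freight + insurance = 82737.83 + 1748.84 + 168.08 + 841.58 + 3894.40 + 567.25 = 89957.98
Import duty = 89957.98 × 20.4% = 18351.43
Buyer bears (B): 1748.84 + 168.08 + 841.58 + 3894.40 + 567.25 + 805.41 + 444.10 + 2171.89 = 10641.55
Landed cost (B) = invoice 82737.83 + 10641.55 + duty 18351.43 = 111730.81
Difference = |116566.96 − 111730.81| = 4836.15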